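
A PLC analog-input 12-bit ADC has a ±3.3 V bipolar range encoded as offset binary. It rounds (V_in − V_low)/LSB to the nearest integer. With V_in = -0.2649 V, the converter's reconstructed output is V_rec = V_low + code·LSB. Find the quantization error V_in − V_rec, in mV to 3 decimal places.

One LSB is 6.6 V / 4096 = 1.611 mV.
(V_in − V_low)/LSB = (-0.2649 − (−3.3))/0.00161133 = 1883.6015 → code 1884 (round).
Code 1884 maps back to (−3.3) + 1884×0.00161133 V = -0.26425781 V.
Error = -0.2649 − (−0.26425781) = -0.000642187 V = -0.642 mV.

-0.642 mV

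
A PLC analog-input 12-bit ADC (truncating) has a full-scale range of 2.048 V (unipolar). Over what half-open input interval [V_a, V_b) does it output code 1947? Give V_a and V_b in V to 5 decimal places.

[0.97350 V, 0.97400 V)

LSB = 2.048/2^12 = 0.500 mV.
V_a = V_low + 1947·LSB = 0.9735 V; V_b = V_low + 1948·LSB = 0.974 V.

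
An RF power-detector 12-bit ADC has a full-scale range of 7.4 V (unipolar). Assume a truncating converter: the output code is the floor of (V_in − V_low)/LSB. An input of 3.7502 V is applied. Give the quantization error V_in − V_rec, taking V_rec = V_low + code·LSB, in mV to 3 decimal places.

One LSB is 7.4 V / 4096 = 1.807 mV.
(V_in − V_low)/LSB = (3.7502 − 0)/0.00180664 = 2075.7864 → code 2075 (floor).
Code 2075 maps back to 0 + 2075×0.00180664 V = 3.7487793 V.
Error = 3.7502 − 3.7487793 = 0.0014207 V = 1.421 mV.

1.421 mV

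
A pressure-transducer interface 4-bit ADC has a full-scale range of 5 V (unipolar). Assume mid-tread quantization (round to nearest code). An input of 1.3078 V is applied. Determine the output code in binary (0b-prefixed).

code 0b100 (decimal 4)

Full-scale span = 5 V; LSB = 5/2^4 = 312.500 mV.
Input sits at 4.185 steps above V_low.
So the output code is 4.
In binary (0b-prefixed): 0b100.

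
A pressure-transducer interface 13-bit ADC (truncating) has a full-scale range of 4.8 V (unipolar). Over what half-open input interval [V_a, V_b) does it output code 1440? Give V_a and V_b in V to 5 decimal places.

[0.84375 V, 0.84434 V)

LSB = 4.8/2^13 = 0.586 mV.
V_a = V_low + 1440·LSB = 0.84375 V; V_b = V_low + 1441·LSB = 0.844336 V.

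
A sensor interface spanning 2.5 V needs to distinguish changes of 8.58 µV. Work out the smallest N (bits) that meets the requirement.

Number of steps required ≥ 2.5 V / 8.58 µV = 291375.29.
Need 2^N ≥ 291375.29; 2^18 = 262144, 2^19 = 524288.
Minimum N = 19.

19 bits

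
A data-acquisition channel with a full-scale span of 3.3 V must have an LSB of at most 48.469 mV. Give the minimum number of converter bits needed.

7 bits

Number of steps required ≥ 3.3 V / 48.469 mV = 68.08.
Need 2^N ≥ 68.08; 2^6 = 64, 2^7 = 128.
Minimum N = 7.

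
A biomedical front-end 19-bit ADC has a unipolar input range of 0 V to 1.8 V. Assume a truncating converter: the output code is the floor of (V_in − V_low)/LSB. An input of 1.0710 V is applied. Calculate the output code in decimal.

Full-scale span = 1.8 V; LSB = 1.8/2^19 = 3.43 µV.
(1.0710 − 0) / 3.43323e-06 = 311951.360 LSBs.
Floor → code 311951.

code 311951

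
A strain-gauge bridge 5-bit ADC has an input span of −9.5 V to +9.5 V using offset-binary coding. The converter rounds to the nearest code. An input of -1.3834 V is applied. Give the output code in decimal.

code 14

Full-scale span = 19 V; LSB = 19/2^5 = 0.5938 V.
(V_in − V_low)/LSB = (-1.3834 − (−9.5)) / 0.59375 = 13.670.
So the output code is 14.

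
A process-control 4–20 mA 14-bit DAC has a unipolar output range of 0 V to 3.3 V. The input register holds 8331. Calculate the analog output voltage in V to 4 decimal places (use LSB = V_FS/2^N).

LSB = 3.3 V / 2^14 = 201.42 µV.
V_out = 0 + 8331 × 0.000201416 V = 1.678 V.

1.6780 V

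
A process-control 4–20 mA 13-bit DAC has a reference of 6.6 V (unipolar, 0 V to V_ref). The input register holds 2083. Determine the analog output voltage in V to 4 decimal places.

LSB = 6.6 V / 2^13 = 0.806 mV.
V_out = 0 + 2083 × 0.000805664 V = 1.6782 V.

1.6782 V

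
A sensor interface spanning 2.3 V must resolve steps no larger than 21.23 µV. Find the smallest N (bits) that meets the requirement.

Number of steps required ≥ 2.3 V / 21.23 µV = 108337.26.
Need 2^N ≥ 108337.26; 2^16 = 65536, 2^17 = 131072.
Minimum N = 17.

17 bits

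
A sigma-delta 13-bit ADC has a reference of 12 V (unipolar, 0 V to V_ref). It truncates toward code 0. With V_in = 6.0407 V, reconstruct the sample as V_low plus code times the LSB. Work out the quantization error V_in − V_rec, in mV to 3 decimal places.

Step size: 12 V ÷ 2^13 = 1.465 mV.
(6.0407 − 0)/0.00146484 = 4123.7845; ⌊·⌋ gives code 4123.
Reconstructed: 6.0395508 V.
Difference: 0.00114922 V → 1.149 mV.

1.149 mV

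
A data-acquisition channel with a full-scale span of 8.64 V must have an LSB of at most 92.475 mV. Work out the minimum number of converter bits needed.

7 bits

Number of steps required ≥ 8.64 V / 92.475 mV = 93.43.
Need 2^N ≥ 93.43; 2^6 = 64, 2^7 = 128.
Minimum N = 7.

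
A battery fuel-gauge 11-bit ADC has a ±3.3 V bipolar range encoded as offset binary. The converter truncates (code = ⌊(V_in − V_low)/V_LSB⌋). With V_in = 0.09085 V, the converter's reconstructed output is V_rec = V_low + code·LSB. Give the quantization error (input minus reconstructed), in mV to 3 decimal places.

Step size: 6.6 V ÷ 2^11 = 3.223 mV.
(V_in − V_low)/LSB = (0.09085 − (−3.3))/0.00322266 = 1052.1910 → code 1052 (floor).
Code 1052 maps back to (−3.3) + 1052×0.00322266 V = 0.090234375 V.
V_in − V_rec = 0.000615625 V = 0.616 mV.

0.616 mV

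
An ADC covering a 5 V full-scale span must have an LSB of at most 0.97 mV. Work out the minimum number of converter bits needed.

13 bits

Number of steps required ≥ 5 V / 0.97 mV = 5154.64.
Need 2^N ≥ 5154.64; 2^12 = 4096, 2^13 = 8192.
Minimum N = 13.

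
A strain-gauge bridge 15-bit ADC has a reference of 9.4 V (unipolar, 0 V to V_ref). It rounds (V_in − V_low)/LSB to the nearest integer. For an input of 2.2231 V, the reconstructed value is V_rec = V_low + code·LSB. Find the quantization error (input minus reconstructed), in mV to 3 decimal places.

-0.106 mV

Step size: 9.4 V ÷ 2^15 = 286.87 µV.
(2.2231 − 0)/0.000286865 = 7749.6320; round gives code 7750.
V_rec = 0 + 7750·0.000286865 = 2.2232056 V.
V_in − V_rec = -0.000105566 V = -0.106 mV.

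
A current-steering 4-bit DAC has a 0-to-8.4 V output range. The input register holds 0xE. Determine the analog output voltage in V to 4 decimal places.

7.3500 V

LSB = 8.4 V / 2^4 = 0.5250 V.
Code 0xE = 14 decimal.
V_out = 0 + 14 × 0.525 V = 7.35 V.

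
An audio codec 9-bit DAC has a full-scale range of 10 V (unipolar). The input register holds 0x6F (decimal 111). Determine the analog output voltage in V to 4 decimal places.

LSB = 10 V / 2^9 = 19.531 mV.
Code 0x6F = 111 decimal.
V_out = 0 + 111 × 0.0195312 V = 2.16797 V.

2.1680 V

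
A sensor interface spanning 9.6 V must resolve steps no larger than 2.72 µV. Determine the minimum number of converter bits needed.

22 bits

Number of steps required ≥ 9.6 V / 2.72 µV = 3529411.76.
Need 2^N ≥ 3529411.76; 2^21 = 2097152, 2^22 = 4194304.
Minimum N = 22.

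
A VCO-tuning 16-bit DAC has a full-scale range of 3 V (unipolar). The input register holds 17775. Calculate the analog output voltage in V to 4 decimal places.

0.8137 V

LSB = 3 V / 2^16 = 45.78 µV.
V_out = 0 + 17775 × 4.57764e-05 V = 0.813675 V.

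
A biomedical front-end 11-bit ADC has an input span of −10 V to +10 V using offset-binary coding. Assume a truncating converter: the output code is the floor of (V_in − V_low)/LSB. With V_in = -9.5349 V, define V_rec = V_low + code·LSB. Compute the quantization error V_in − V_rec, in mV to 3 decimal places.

6.116 mV

LSB = 20/2^11 = 9.766 mV.
(V_in − V_low)/LSB = (-9.5349 − (−10))/0.00976562 = 47.6262 → code 47 (floor).
Code 47 maps back to (−10) + 47×0.00976562 V = -9.5410156 V.
Error = -9.5349 − (−9.5410156) = 0.00611563 V = 6.116 mV.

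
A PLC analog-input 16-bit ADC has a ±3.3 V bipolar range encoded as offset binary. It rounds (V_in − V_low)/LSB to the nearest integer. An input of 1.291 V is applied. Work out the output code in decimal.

LSB = 6.6 V / 65536 = 100.71 µV.
(1.291 − (−3.3)) / 0.000100708 = 45587.239 LSBs.
Round → code 45587.

code 45587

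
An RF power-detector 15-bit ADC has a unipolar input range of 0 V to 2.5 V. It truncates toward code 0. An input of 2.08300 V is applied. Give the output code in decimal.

code 27302

Full-scale span = 2.5 V; LSB = 2.5/2^15 = 76.29 µV.
(V_in − V_low)/LSB = (2.08300 − 0) / 7.62939e-05 = 27302.298.
So the output code is 27302.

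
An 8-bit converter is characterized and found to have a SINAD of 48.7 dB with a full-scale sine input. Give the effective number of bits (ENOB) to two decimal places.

7.80 bits

ENOB = (SINAD − 1.76) / 6.02 = (48.7 − 1.76)/6.02 = 7.797.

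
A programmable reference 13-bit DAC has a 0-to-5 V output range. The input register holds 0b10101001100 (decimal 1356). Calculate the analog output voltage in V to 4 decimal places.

0.8276 V

LSB = 5 V / 2^13 = 0.610 mV.
Code 0b10101001100 = 1356 decimal.
V_out = 0 + 1356 × 0.000610352 V = 0.827637 V.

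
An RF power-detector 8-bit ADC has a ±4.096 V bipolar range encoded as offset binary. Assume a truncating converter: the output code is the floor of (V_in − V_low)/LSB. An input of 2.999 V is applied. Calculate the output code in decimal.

code 221

LSB = 8.192 V / 256 = 32.000 mV.
Input sits at 221.719 steps above V_low.
⌊·⌋(221.719) = 221.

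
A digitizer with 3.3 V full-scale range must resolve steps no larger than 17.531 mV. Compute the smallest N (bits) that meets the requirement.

8 bits

Number of steps required ≥ 3.3 V / 17.531 mV = 188.24.
Need 2^N ≥ 188.24; 2^7 = 128, 2^8 = 256.
Minimum N = 8.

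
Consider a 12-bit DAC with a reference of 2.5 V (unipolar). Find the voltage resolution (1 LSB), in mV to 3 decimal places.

0.610 mV

Full-scale span = 2.5 V.
LSB = 2.5 / 2^12 = 2.5 / 4096 = 0.000610352 V = 0.610 mV.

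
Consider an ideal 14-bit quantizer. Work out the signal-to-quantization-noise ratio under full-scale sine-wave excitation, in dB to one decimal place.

86.0 dB

SNR ≈ 6.02·N + 1.76 dB = 6.02·14 + 1.76 = 86.04 dB.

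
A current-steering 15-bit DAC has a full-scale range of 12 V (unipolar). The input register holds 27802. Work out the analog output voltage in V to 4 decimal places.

LSB = 12 V / 2^15 = 366.21 µV.
V_out = 0 + 27802 × 0.000366211 V = 10.1814 V.

10.1814 V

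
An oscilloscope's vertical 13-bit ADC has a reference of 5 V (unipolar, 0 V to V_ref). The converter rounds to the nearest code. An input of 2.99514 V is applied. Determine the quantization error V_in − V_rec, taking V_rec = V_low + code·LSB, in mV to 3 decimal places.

0.145 mV

One LSB is 5 V / 8192 = 0.610 mV.
Scaled input = 4907.2374 LSBs, so code = 4907.
Reconstructed: 2.9949951 V.
V_in − V_rec = 0.000144883 V = 0.145 mV.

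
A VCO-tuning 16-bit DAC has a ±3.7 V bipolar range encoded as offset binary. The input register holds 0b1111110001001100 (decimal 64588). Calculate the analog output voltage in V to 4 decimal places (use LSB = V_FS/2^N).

3.5930 V

LSB = 7.4 V / 2^16 = 112.92 µV.
Code 0b1111110001001100 = 64588 decimal.
V_out = (−3.7) + 64588 × 0.000112915 V = 3.59296 V.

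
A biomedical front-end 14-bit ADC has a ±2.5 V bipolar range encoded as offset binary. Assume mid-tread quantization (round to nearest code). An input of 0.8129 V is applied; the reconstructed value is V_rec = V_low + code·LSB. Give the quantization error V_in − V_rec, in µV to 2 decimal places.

-88.28 µV

LSB = 5/2^14 = 305.18 µV.
(V_in − V_low)/LSB = (0.8129 − (−2.5))/0.000305176 = 10855.7107 → code 10856 (round).
Code 10856 maps back to (−2.5) + 10856×0.000305176 V = 0.81298828 V.
V_in − V_rec = -8.82812e-05 V = -88.28 µV.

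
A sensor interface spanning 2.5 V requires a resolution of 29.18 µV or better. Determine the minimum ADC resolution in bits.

17 bits

Number of steps required ≥ 2.5 V / 29.18 µV = 85675.12.
Need 2^N ≥ 85675.12; 2^16 = 65536, 2^17 = 131072.
Minimum N = 17.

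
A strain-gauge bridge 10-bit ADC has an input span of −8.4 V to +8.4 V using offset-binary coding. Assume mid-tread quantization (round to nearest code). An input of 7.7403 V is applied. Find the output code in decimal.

code 984

LSB = 16.8 V / 1024 = 16.406 mV.
(V_in − V_low)/LSB = (7.7403 − (−8.4)) / 0.0164063 = 983.790.
So the output code is 984.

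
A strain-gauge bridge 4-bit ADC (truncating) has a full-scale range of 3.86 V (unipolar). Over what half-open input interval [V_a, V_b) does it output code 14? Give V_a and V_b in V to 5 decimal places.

LSB = 3.86/2^4 = 241.250 mV.
V_a = V_low + 14·LSB = 3.3775 V; V_b = V_low + 15·LSB = 3.61875 V.

[3.37750 V, 3.61875 V)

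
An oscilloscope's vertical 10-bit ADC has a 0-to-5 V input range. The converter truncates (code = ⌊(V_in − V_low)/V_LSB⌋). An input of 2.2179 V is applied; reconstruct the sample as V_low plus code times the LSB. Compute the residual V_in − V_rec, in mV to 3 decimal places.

1.103 mV

LSB = 5/2^10 = 4.883 mV.
Scaled input = 454.2259 LSBs, so code = 454.
Reconstructed: 2.2167969 V.
V_in − V_rec = 0.00110312 V = 1.103 mV.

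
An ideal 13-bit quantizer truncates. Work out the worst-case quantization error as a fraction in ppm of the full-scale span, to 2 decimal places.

Truncating → worst-case error = 1 LSB = V_FS/2^13, so 1e+06/8192 = 122.07 ppm of full scale.

122.07 ppm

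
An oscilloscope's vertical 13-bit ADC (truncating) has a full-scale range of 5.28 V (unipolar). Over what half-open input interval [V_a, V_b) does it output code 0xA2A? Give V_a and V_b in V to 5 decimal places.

[1.67707 V, 1.67771 V)

LSB = 5.28/2^13 = 0.645 mV.
Code 0xA2A = 2602 decimal.
V_a = V_low + 2602·LSB = 1.67707 V; V_b = V_low + 2603·LSB = 1.67771 V.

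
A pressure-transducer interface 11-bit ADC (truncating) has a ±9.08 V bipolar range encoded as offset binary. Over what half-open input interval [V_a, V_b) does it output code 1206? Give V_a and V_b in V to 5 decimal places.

LSB = 18.16/2^11 = 8.867 mV.
V_a = V_low + 1206·LSB = 1.61383 V; V_b = V_low + 1207·LSB = 1.6227 V.

[1.61383 V, 1.62270 V)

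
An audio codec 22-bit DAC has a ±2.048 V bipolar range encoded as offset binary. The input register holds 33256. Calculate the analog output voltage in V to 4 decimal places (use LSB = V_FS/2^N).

LSB = 4.096 V / 2^22 = 0.98 µV.
V_out = (−2.048) + 33256 × 9.76563e-07 V = -2.01552 V.

-2.0155 V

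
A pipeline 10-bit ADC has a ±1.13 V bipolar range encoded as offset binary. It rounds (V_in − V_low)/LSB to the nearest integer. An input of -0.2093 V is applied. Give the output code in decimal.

Full-scale span = 2.26 V; LSB = 2.26/2^10 = 2.207 mV.
(V_in − V_low)/LSB = (-0.2093 − (−1.13)) / 0.00220703 = 417.167.
Round → code 417.

code 417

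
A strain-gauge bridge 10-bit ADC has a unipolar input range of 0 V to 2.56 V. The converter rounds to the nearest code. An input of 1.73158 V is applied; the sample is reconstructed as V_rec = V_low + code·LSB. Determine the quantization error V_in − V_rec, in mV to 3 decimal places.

-0.920 mV

Step size: 2.56 V ÷ 2^10 = 2.500 mV.
(1.73158 − 0)/0.0025 = 692.6320; round gives code 693.
Code 693 maps back to 0 + 693×0.0025 V = 1.7325 V.
Error = 1.73158 − 1.7325 = -0.00092 V = -0.920 mV.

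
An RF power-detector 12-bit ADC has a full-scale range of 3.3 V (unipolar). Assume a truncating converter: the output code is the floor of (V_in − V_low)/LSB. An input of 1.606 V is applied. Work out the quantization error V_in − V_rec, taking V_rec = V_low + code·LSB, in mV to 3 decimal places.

0.312 mV

One LSB is 3.3 V / 4096 = 0.806 mV.
(1.606 − 0)/0.000805664 = 1993.3867; ⌊·⌋ gives code 1993.
Code 1993 maps back to 0 + 1993×0.000805664 V = 1.6056885 V.
Error = 1.606 − 1.6056885 = 0.000311523 V = 0.312 mV.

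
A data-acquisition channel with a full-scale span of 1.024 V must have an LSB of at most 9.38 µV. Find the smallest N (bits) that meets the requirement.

Number of steps required ≥ 1.024 V / 9.38 µV = 109168.44.
Need 2^N ≥ 109168.44; 2^16 = 65536, 2^17 = 131072.
Minimum N = 17.

17 bits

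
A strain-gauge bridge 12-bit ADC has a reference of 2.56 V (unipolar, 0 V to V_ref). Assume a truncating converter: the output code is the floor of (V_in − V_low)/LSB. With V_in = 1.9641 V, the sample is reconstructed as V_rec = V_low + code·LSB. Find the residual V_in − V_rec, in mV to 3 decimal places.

0.350 mV

LSB = 2.56/2^12 = 0.625 mV.
(1.9641 − 0)/0.000625 = 3142.5600; ⌊·⌋ gives code 3142.
V_rec = 0 + 3142·0.000625 = 1.96375 V.
V_in − V_rec = 0.00035 V = 0.350 mV.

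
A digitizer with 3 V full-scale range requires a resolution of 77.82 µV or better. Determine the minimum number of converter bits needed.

Number of steps required ≥ 3 V / 77.82 µV = 38550.50.
Need 2^N ≥ 38550.50; 2^15 = 32768, 2^16 = 65536.
Minimum N = 16.

16 bits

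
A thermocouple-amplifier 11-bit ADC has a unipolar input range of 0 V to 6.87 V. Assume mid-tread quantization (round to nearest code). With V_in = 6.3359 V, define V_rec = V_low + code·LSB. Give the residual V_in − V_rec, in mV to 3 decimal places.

Step size: 6.87 V ÷ 2^11 = 3.354 mV.
(6.3359 − 0)/0.00335449 = 1888.7807; round gives code 1889.
Code 1889 maps back to 0 + 1889×0.00335449 V = 6.3366357 V.
V_in − V_rec = -0.000735742 V = -0.736 mV.

-0.736 mV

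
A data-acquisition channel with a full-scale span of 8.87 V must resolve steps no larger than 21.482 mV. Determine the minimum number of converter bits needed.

9 bits

Number of steps required ≥ 8.87 V / 21.482 mV = 412.90.
Need 2^N ≥ 412.90; 2^8 = 256, 2^9 = 512.
Minimum N = 9.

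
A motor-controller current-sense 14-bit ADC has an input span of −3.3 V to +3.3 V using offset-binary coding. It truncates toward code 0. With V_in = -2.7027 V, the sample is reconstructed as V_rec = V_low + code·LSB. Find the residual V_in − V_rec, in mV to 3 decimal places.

0.303 mV

Step size: 6.6 V ÷ 2^14 = 402.83 µV.
(-2.7027 − (−3.3))/0.000402832 = 1482.7520; ⌊·⌋ gives code 1482.
Code 1482 maps back to (−3.3) + 1482×0.000402832 V = -2.7030029 V.
V_in − V_rec = 0.00030293 V = 0.303 mV.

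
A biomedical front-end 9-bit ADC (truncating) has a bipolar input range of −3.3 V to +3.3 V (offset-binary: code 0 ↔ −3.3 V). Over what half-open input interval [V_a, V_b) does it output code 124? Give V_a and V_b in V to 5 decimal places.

[-1.70156 V, -1.68867 V)

LSB = 6.6/2^9 = 12.891 mV.
V_a = V_low + 124·LSB = -1.70156 V; V_b = V_low + 125·LSB = -1.68867 V.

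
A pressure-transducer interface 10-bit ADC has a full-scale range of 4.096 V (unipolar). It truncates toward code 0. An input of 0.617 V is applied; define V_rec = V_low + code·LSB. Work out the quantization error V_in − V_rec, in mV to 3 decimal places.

1.000 mV

Step size: 4.096 V ÷ 2^10 = 4.000 mV.
(0.617 − 0)/0.004 = 154.2500; ⌊·⌋ gives code 154.
V_rec = 0 + 154·0.004 = 0.616 V.
V_in − V_rec = 0.001 V = 1.000 mV.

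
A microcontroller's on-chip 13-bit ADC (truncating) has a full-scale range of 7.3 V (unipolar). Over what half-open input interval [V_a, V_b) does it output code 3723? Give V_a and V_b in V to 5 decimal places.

[3.31761 V, 3.31851 V)

LSB = 7.3/2^13 = 0.891 mV.
V_a = V_low + 3723·LSB = 3.31761 V; V_b = V_low + 3724·LSB = 3.31851 V.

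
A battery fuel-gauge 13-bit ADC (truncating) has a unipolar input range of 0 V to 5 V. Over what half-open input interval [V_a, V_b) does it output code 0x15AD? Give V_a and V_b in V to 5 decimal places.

LSB = 5/2^13 = 0.610 mV.
Code 0x15AD = 5549 decimal.
V_a = V_low + 5549·LSB = 3.38684 V; V_b = V_low + 5550·LSB = 3.38745 V.

[3.38684 V, 3.38745 V)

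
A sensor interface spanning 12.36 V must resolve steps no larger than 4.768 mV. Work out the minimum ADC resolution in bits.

Number of steps required ≥ 12.36 V / 4.768 mV = 2592.28.
Need 2^N ≥ 2592.28; 2^11 = 2048, 2^12 = 4096.
Minimum N = 12.

12 bits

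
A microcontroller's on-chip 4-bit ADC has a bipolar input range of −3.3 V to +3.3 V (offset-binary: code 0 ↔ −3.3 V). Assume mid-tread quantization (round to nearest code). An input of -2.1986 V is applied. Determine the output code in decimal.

code 3

With 16 levels over 6.6 V, one step is 412.500 mV.
(V_in − V_low)/LSB = (-2.1986 − (−3.3)) / 0.4125 = 2.670.
So the output code is 3.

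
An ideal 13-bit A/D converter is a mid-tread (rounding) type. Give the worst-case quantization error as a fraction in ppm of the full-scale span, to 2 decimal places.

Rounding → worst-case error = ½ LSB = V_FS/2^14, so 1e+06/16384 = 61.0352 ppm of full scale.

61.04 ppm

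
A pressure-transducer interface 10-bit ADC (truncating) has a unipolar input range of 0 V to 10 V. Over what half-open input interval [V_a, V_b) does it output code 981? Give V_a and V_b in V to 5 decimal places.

[9.58008 V, 9.58984 V)

LSB = 10/2^10 = 9.766 mV.
V_a = V_low + 981·LSB = 9.58008 V; V_b = V_low + 982·LSB = 9.58984 V.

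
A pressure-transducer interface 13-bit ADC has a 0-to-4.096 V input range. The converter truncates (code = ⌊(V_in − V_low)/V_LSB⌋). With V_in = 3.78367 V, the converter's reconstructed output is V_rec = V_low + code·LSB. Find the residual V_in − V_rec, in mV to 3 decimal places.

0.170 mV

LSB = 4.096/2^13 = 0.500 mV.
(3.78367 − 0)/0.0005 = 7567.3400; ⌊·⌋ gives code 7567.
V_rec = 0 + 7567·0.0005 = 3.7835 V.
V_in − V_rec = 0.00017 V = 0.170 mV.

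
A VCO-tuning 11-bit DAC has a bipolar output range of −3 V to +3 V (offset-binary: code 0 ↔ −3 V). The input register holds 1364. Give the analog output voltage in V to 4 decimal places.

LSB = 6 V / 2^11 = 2.930 mV.
V_out = (−3) + 1364 × 0.00292969 V = 0.996094 V.

0.9961 V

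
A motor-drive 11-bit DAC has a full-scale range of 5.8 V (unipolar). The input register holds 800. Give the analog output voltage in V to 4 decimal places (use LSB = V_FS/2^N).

2.2656 V

LSB = 5.8 V / 2^11 = 2.832 mV.
V_out = 0 + 800 × 0.00283203 V = 2.26562 V.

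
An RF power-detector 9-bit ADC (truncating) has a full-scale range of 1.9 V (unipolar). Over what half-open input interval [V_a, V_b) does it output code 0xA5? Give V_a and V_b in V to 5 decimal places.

LSB = 1.9/2^9 = 3.711 mV.
Code 0xA5 = 165 decimal.
V_a = V_low + 165·LSB = 0.612305 V; V_b = V_low + 166·LSB = 0.616016 V.

[0.61230 V, 0.61602 V)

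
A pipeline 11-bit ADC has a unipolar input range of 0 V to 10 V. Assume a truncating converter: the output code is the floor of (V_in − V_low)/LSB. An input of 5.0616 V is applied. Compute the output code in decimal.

code 1036

LSB = 10 V / 2048 = 4.883 mV.
(V_in − V_low)/LSB = (5.0616 − 0) / 0.00488281 = 1036.616.
⌊·⌋(1036.616) = 1036.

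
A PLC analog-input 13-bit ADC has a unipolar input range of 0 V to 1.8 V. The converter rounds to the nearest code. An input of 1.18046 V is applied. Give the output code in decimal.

code 5372

LSB = 1.8 V / 8192 = 219.73 µV.
(1.18046 − 0) / 0.000219727 = 5372.405 LSBs.
Round → code 5372.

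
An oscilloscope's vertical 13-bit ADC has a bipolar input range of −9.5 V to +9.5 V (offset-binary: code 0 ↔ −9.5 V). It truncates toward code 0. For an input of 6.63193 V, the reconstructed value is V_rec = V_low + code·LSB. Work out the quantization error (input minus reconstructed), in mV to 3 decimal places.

0.949 mV

LSB = 19/2^13 = 2.319 mV.
(V_in − V_low)/LSB = (6.63193 − (−9.5))/0.00231934 = 6955.4090 → code 6955 (floor).
Reconstructed: 6.6309814 V.
Difference: 0.000948555 V → 0.949 mV.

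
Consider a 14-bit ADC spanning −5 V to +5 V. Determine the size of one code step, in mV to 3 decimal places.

0.610 mV

Full-scale span = 10 V.
LSB = 10 / 2^14 = 10 / 16384 = 0.000610352 V = 0.610 mV.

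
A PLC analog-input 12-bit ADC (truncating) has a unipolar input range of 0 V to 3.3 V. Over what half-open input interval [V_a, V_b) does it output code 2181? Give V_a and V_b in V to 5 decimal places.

[1.75715 V, 1.75796 V)

LSB = 3.3/2^12 = 0.806 mV.
V_a = V_low + 2181·LSB = 1.75715 V; V_b = V_low + 2182·LSB = 1.75796 V.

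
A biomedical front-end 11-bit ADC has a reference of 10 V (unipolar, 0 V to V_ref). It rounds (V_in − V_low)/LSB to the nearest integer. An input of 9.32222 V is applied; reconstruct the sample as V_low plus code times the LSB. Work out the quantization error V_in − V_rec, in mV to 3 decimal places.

LSB = 10/2^11 = 4.883 mV.
(V_in − V_low)/LSB = (9.32222 − 0)/0.00488281 = 1909.1907 → code 1909 (round).
Code 1909 maps back to 0 + 1909×0.00488281 V = 9.3212891 V.
Error = 9.32222 − 9.3212891 = 0.000930938 V = 0.931 mV.

0.931 mV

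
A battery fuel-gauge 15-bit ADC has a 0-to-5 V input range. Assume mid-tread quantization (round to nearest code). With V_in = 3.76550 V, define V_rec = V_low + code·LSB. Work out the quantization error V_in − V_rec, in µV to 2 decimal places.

LSB = 5/2^15 = 152.59 µV.
(3.76550 − 0)/0.000152588 = 24677.5808; round gives code 24678.
Reconstructed: 3.765564 V.
Difference: -6.39648e-05 V → -63.96 µV.

-63.96 µV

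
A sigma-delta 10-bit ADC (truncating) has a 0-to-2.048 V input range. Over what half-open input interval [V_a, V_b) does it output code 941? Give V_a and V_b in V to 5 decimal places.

LSB = 2.048/2^10 = 2.000 mV.
V_a = V_low + 941·LSB = 1.882 V; V_b = V_low + 942·LSB = 1.884 V.

[1.88200 V, 1.88400 V)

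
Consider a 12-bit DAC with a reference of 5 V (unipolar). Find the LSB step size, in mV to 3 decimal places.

1.221 mV

Full-scale span = 5 V.
LSB = 5 / 2^12 = 5 / 4096 = 0.0012207 V = 1.221 mV.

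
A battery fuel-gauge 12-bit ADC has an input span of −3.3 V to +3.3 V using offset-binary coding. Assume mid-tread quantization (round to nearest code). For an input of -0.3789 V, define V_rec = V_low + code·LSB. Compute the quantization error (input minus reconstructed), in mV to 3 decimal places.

One LSB is 6.6 V / 4096 = 1.611 mV.
(V_in − V_low)/LSB = (-0.3789 − (−3.3))/0.00161133 = 1812.8524 → code 1813 (round).
Reconstructed: -0.37866211 V.
Error = -0.3789 − (−0.37866211) = -0.000237891 V = -0.238 mV.

-0.238 mV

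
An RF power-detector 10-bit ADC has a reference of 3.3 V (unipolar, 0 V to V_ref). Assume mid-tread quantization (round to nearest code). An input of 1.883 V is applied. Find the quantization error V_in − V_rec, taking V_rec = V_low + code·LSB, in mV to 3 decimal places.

Step size: 3.3 V ÷ 2^10 = 3.223 mV.
Scaled input = 584.3006 LSBs, so code = 584.
Code 584 maps back to 0 + 584×0.00322266 V = 1.8820313 V.
Error = 1.883 − 1.8820313 = 0.00096875 V = 0.969 mV.

0.969 mV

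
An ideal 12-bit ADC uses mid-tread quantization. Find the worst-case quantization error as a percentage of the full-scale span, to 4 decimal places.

0.0122 %

Rounding → worst-case error = ½ LSB = V_FS/2^13, so 100/8192 = 0.012207 % of full scale.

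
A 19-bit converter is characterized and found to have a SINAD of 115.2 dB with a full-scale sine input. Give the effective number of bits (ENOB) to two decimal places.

ENOB = (SINAD − 1.76) / 6.02 = (115.2 − 1.76)/6.02 = 18.844.

18.84 bits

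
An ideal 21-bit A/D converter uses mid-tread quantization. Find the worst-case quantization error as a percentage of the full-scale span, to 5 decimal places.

0.00002 %

Rounding → worst-case error = ½ LSB = V_FS/2^22, so 100/4194304 = 2.38419e-05 % of full scale.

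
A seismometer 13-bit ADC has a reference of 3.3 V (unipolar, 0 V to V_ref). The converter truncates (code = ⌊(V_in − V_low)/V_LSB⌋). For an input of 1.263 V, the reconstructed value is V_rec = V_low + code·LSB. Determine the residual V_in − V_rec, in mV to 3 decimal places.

0.122 mV

LSB = 3.3/2^13 = 402.83 µV.
Scaled input = 3135.3018 LSBs, so code = 3135.
Code 3135 maps back to 0 + 3135×0.000402832 V = 1.2628784 V.
Difference: 0.000121582 V → 0.122 mV.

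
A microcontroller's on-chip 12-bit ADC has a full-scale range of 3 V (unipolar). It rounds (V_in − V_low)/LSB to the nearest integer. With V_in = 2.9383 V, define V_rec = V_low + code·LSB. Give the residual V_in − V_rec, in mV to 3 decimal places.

-0.177 mV

LSB = 3/2^12 = 0.732 mV.
(V_in − V_low)/LSB = (2.9383 − 0)/0.000732422 = 4011.7589 → code 4012 (round).
Code 4012 maps back to 0 + 4012×0.000732422 V = 2.9384766 V.
Error = 2.9383 − 2.9384766 = -0.000176562 V = -0.177 mV.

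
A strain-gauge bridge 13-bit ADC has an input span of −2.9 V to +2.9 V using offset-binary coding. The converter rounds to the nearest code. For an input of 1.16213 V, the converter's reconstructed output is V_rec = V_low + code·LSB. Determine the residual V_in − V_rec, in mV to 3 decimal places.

0.289 mV

Step size: 5.8 V ÷ 2^13 = 0.708 mV.
(1.16213 − (−2.9))/0.000708008 = 5737.4084; round gives code 5737.
V_rec = (−2.9) + 5737·0.000708008 = 1.1618408 V.
V_in − V_rec = 0.00028918 V = 0.289 mV.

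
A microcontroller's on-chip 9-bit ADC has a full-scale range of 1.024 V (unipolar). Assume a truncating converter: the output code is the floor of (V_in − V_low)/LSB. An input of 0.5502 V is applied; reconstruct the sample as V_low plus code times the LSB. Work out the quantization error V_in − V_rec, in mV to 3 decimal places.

0.200 mV

One LSB is 1.024 V / 512 = 2.000 mV.
Scaled input = 275.1000 LSBs, so code = 275.
Code 275 maps back to 0 + 275×0.002 V = 0.55 V.
V_in − V_rec = 0.0002 V = 0.200 mV.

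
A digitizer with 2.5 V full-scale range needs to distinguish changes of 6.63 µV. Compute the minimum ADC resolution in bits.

Number of steps required ≥ 2.5 V / 6.63 µV = 377073.91.
Need 2^N ≥ 377073.91; 2^18 = 262144, 2^19 = 524288.
Minimum N = 19.

19 bits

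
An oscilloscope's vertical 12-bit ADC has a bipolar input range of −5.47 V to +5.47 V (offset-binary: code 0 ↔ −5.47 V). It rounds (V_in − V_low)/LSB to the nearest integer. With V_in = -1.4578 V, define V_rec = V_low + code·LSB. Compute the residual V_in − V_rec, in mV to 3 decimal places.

Step size: 10.94 V ÷ 2^12 = 2.671 mV.
Scaled input = 1502.1912 LSBs, so code = 1502.
Reconstructed: -1.4583105 V.
V_in − V_rec = 0.000510547 V = 0.511 mV.

0.511 mV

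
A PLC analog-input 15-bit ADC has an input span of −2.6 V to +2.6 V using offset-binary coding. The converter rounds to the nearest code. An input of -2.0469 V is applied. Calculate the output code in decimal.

code 3485

With 32768 levels over 5.2 V, one step is 158.69 µV.
Input sits at 3485.381 steps above V_low.
Round → code 3485.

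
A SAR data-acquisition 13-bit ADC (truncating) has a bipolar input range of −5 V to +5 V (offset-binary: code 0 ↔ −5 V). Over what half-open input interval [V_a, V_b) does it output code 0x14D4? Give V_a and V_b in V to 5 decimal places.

[1.50879 V, 1.51001 V)

LSB = 10/2^13 = 1.221 mV.
Code 0x14D4 = 5332 decimal.
V_a = V_low + 5332·LSB = 1.50879 V; V_b = V_low + 5333·LSB = 1.51001 V.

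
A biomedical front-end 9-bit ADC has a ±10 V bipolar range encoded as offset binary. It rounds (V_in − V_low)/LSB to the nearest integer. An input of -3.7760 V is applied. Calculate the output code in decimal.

code 159

With 512 levels over 20 V, one step is 39.062 mV.
(V_in − V_low)/LSB = (-3.7760 − (−10)) / 0.0390625 = 159.334.
So the output code is 159.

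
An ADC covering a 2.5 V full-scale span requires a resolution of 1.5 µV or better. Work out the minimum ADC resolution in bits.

21 bits

Number of steps required ≥ 2.5 V / 1.5 µV = 1666666.67.
Need 2^N ≥ 1666666.67; 2^20 = 1048576, 2^21 = 2097152.
Minimum N = 21.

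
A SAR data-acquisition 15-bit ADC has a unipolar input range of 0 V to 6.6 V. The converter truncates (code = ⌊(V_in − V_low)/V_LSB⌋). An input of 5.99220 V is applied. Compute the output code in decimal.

Full-scale span = 6.6 V; LSB = 6.6/2^15 = 201.42 µV.
Input sits at 29750.365 steps above V_low.
So the output code is 29750.

code 29750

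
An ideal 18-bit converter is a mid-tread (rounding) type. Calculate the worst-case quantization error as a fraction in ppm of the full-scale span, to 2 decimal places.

Rounding → worst-case error = ½ LSB = V_FS/2^19, so 1e+06/524288 = 1.90735 ppm of full scale.

1.91 ppm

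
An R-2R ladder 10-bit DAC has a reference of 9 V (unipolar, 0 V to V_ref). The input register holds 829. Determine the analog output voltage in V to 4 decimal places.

7.2861 V

LSB = 9 V / 2^10 = 8.789 mV.
V_out = 0 + 829 × 0.00878906 V = 7.28613 V.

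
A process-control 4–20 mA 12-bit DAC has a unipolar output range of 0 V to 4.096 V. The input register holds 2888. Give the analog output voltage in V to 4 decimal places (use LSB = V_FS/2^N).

2.8880 V

LSB = 4.096 V / 2^12 = 1.000 mV.
V_out = 0 + 2888 × 0.001 V = 2.888 V.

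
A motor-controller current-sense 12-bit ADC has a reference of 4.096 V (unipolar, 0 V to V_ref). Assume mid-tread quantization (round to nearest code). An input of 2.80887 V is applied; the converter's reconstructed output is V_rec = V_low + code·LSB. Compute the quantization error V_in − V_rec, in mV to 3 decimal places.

Step size: 4.096 V ÷ 2^12 = 1.000 mV.
(2.80887 − 0)/0.001 = 2808.8700; round gives code 2809.
V_rec = 0 + 2809·0.001 = 2.809 V.
Error = 2.80887 − 2.809 = -0.00013 V = -0.130 mV.

-0.130 mV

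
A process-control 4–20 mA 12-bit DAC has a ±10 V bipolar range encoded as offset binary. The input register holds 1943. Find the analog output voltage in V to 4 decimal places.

-0.5127 V

LSB = 20 V / 2^12 = 4.883 mV.
V_out = (−10) + 1943 × 0.00488281 V = -0.512695 V.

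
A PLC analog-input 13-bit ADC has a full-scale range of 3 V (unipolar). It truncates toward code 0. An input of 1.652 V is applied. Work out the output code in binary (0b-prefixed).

code 0b1000110011111 (decimal 4511)

LSB = 3 V / 8192 = 366.21 µV.
(V_in − V_low)/LSB = (1.652 − 0) / 0.000366211 = 4511.061.
⌊·⌋(4511.061) = 4511.
In binary (0b-prefixed): 0b1000110011111.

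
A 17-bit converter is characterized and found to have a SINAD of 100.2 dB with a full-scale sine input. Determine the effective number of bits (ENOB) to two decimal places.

ENOB = (SINAD − 1.76) / 6.02 = (100.2 − 1.76)/6.02 = 16.352.

16.35 bits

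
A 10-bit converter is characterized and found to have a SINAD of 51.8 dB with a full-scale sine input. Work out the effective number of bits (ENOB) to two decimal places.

ENOB = (SINAD − 1.76) / 6.02 = (51.8 − 1.76)/6.02 = 8.312.

8.31 bits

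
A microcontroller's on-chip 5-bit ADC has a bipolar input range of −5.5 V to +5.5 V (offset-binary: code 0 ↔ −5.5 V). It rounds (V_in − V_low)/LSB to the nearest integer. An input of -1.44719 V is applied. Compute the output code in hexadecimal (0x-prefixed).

LSB = 11 V / 32 = 343.750 mV.
(V_in − V_low)/LSB = (-1.44719 − (−5.5)) / 0.34375 = 11.790.
Round → code 12.
In hexadecimal (0x-prefixed): 0xC.

code 0xC (decimal 12)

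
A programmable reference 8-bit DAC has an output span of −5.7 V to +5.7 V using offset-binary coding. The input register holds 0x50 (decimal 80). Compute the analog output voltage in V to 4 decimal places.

-2.1375 V

LSB = 11.4 V / 2^8 = 44.531 mV.
Code 0x50 = 80 decimal.
V_out = (−5.7) + 80 × 0.0445313 V = -2.1375 V.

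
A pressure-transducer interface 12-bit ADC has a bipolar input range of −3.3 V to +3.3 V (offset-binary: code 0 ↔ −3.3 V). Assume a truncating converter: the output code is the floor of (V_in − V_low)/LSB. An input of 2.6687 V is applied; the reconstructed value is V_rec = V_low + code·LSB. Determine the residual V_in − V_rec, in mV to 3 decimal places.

0.341 mV

One LSB is 6.6 V / 4096 = 1.611 mV.
(2.6687 − (−3.3))/0.00161133 = 3704.2114; ⌊·⌋ gives code 3704.
V_rec = (−3.3) + 3704·0.00161133 = 2.6683594 V.
Error = 2.6687 − 2.6683594 = 0.000340625 V = 0.341 mV.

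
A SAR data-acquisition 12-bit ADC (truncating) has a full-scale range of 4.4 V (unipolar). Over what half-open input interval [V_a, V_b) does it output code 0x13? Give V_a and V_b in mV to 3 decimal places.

LSB = 4.4/2^12 = 1.074 mV.
Code 0x13 = 19 decimal.
V_a = V_low + 19·LSB = 0.0204102 V; V_b = V_low + 20·LSB = 0.0214844 V.

[20.410 mV, 21.484 mV)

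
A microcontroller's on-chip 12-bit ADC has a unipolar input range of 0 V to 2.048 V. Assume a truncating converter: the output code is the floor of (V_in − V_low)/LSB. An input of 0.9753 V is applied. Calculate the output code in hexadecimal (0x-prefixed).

code 0x79E (decimal 1950)

With 4096 levels over 2.048 V, one step is 0.500 mV.
(0.9753 − 0) / 0.0005 = 1950.600 LSBs.
⌊·⌋(1950.600) = 1950.
In hexadecimal (0x-prefixed): 0x79E.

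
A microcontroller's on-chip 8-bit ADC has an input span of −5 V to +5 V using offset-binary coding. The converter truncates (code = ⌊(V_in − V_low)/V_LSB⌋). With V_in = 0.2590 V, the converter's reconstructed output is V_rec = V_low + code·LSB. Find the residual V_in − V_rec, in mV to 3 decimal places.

24.625 mV

Step size: 10 V ÷ 2^8 = 39.062 mV.
(V_in − V_low)/LSB = (0.2590 − (−5))/0.0390625 = 134.6304 → code 134 (floor).
Reconstructed: 0.234375 V.
V_in − V_rec = 0.024625 V = 24.625 mV.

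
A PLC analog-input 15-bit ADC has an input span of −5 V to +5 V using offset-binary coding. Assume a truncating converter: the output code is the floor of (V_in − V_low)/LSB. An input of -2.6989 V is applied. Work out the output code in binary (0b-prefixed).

Full-scale span = 10 V; LSB = 10/2^15 = 305.18 µV.
(-2.6989 − (−5)) / 0.000305176 = 7540.244 LSBs.
So the output code is 7540.
In binary (0b-prefixed): 0b1110101110100.

code 0b1110101110100 (decimal 7540)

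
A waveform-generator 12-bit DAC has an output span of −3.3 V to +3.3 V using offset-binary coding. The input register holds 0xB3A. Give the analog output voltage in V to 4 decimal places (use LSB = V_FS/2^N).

1.3310 V

LSB = 6.6 V / 2^12 = 1.611 mV.
Code 0xB3A = 2874 decimal.
V_out = (−3.3) + 2874 × 0.00161133 V = 1.33096 V.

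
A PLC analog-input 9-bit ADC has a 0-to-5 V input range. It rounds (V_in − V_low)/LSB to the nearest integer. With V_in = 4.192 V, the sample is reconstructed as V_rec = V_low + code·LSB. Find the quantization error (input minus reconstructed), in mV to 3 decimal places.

2.547 mV

One LSB is 5 V / 512 = 9.766 mV.
Scaled input = 429.2608 LSBs, so code = 429.
V_rec = 0 + 429·0.00976562 = 4.1894531 V.
Error = 4.192 − 4.1894531 = 0.00254688 V = 2.547 mV.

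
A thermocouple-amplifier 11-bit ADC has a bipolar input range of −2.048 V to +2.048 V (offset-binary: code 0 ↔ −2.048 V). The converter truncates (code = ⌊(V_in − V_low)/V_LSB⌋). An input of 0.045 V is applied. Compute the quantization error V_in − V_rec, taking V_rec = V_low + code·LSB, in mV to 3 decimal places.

1.000 mV

Step size: 4.096 V ÷ 2^11 = 2.000 mV.
(V_in − V_low)/LSB = (0.045 − (−2.048))/0.002 = 1046.5000 → code 1046 (floor).
Code 1046 maps back to (−2.048) + 1046×0.002 V = 0.044 V.
Difference: 0.001 V → 1.000 mV.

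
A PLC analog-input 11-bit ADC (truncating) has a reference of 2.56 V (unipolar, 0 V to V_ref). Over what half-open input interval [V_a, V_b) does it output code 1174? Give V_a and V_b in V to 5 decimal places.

LSB = 2.56/2^11 = 1.250 mV.
V_a = V_low + 1174·LSB = 1.4675 V; V_b = V_low + 1175·LSB = 1.46875 V.

[1.46750 V, 1.46875 V)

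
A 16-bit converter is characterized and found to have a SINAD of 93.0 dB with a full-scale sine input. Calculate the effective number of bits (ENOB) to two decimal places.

ENOB = (SINAD − 1.76) / 6.02 = (93.0 − 1.76)/6.02 = 15.156.

15.16 bits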